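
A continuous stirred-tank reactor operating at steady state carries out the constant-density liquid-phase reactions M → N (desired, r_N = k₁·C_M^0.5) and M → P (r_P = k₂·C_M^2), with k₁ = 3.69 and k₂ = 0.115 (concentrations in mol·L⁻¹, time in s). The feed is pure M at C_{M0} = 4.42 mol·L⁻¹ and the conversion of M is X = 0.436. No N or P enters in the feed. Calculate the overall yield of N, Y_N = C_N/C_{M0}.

0.388

Exit C_M = C_{M0}(1−X) = 4.42×0.564 = 2.493 mol·L⁻¹.
Rates in a CSTR are evaluated at the outlet concentration: r_N = 3.69×2.493^0.5 = 5.826, r_P = 0.115×2.493^2 = 0.7147.
Fraction of consumed M going to N: r_N/(r_N+r_P) = 0.8907.
C_N = 0.8907·C_{M0}·X = 0.8907×4.42×0.436 = 1.72 mol·L⁻¹; Y_N = C_N/C_{M0} = 0.388.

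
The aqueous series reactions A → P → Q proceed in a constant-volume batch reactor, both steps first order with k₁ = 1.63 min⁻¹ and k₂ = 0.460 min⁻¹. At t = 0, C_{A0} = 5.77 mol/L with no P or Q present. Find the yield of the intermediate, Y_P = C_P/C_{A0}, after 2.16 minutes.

0.475

For first-order series with pure A initially, C_P(t) = k₁C_{A0}/(k₂−k₁)·(e^(−k₁t) − e^(−k₂t)).
e^(−k₁t) = e^(−1.63×2.16) = e^(−3.521) = 0.02958; e^(−k₂t) = e^(−0.9936) = 0.3702.
C_P = 1.63×5.77/(0.460−1.63) × (0.02958−0.3702) = (-8.039)×(-0.3407) = 2.738 mol/L.
Y_P = C_P/C_{A0} = 2.738/5.77 = 0.475.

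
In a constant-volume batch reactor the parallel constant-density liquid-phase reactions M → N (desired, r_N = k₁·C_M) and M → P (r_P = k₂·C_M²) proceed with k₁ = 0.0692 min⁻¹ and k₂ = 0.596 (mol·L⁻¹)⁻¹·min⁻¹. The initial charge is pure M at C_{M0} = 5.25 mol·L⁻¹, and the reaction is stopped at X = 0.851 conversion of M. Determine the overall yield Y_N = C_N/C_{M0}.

C_M = C_{M0}(1−X) = 0.7823 mol·L⁻¹.
Along a PFR/batch, dC_N/dC_M = −r_N/(r_N+r_P) = −k₁/(k₁+k₂·C_M).
Integrating from C_{M0} to C_M: C_N = (0.0692/0.596)·ln[(0.0692+0.596·5.25)/(0.0692+0.596·0.782)] = 0.1161·ln(3.198/0.5354) = 0.2075 mol·L⁻¹.
Y_N = C_N/C_{M0} = 0.2075/5.25 = 0.0395.

0.0395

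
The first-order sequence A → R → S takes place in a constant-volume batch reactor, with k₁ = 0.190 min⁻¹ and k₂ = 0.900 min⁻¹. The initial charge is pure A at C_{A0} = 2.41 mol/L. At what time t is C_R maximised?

2.19 min

Setting dC_R/dt = 0 gives t_opt = ln(k₂/k₁)/(k₂−k₁).
= ln(0.900/0.190)/(0.900−0.190) = ln(4.737)/0.7100 = 1.555/0.7100 = 2.19 min.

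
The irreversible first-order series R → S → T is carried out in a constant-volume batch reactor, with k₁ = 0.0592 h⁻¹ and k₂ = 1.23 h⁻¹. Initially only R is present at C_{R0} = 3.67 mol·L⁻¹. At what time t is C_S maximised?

2.59 h

The intermediate peaks when r₁ = r₂, i.e. k₁e^(−k₁t) = k₂e^(−k₂t), giving t_opt = ln(k₂/k₁)/(k₂−k₁).
= ln(1.23/0.0592)/(1.23−0.0592) = ln(20.78)/1.171 = 3.034/1.171 = 2.59 h.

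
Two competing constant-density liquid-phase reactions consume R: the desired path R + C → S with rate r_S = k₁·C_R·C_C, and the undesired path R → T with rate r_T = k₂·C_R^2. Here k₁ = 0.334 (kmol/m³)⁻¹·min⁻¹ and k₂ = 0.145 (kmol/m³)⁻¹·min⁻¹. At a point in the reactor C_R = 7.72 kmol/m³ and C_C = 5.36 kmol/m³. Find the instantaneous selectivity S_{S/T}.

S_{S/T} = r_S/r_T = (k₁·C_R·C_C)/(k₂·C_R^2) = (k₁/k₂)·C_R⁻¹·C_C.
= (0.334×7.720×5.360) / (0.145×7.720^2) = 13.82/8.642 = 1.60.
The undesired path is higher order in R, so low C_R (CSTR or dilute feed) favours S.

1.60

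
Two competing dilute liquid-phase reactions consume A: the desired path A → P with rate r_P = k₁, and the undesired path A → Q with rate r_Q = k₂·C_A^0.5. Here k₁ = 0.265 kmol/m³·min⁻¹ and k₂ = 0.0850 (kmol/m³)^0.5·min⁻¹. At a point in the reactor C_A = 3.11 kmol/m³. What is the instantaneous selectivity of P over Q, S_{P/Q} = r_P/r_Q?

1.77

S_{P/Q} = r_P/r_Q = (k₁)/(k₂·C_A^0.5) = (k₁/k₂)·C_A^-0.5.
= (0.265) / (0.0850×3.110^0.5) = 0.2650/0.1499 = 1.77.
The undesired path is higher order in A, so low C_A (CSTR or dilute feed) favours P.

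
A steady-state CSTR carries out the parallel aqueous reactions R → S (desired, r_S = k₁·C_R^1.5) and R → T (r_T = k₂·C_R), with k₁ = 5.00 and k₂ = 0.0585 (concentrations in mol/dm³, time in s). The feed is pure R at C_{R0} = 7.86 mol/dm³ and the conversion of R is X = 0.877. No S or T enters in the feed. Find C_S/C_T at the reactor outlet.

84.0

Exit C_R = C_{R0}(1−X) = 7.86×0.123 = 0.9668 mol/dm³.
A CSTR operates uniformly at the exit composition, giving r_S = 4.753 and r_T = 0.05656 (each k·C_R^n at C_R = 0.9668).
Overall selectivity = C_S/C_T = r_Sτ/(r_Tτ) = r_S/r_T = 84.0.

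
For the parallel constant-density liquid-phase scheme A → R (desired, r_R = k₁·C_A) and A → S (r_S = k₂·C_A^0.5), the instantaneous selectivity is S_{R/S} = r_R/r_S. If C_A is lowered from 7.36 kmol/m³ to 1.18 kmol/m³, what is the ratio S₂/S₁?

0.400

S_{R/S} = (k₁/k₂)·C_A^0.5, so S₂/S₁ = (C_{A,2}/C_{A,1})^0.5.
= (1.18/7.36)^0.5 = (0.1603)^0.5 = 0.400.
Selectivity toward R falls as C_A falls — high-concentration operation is favoured.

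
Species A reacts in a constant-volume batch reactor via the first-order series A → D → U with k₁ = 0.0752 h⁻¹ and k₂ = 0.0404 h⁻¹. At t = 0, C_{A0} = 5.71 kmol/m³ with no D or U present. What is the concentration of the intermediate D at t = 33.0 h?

The intermediate concentration in a first-order A→B→C sequence is C_D = k₁C_{A0}(e^(−k₁t) − e^(−k₂t))/(k₂−k₁).
e^(−k₁t) = e^(−0.0752×33.0) = e^(−2.482) = 0.08361; e^(−k₂t) = e^(−1.333) = 0.2636.
C_D = 0.0752×5.71/(0.0404−0.0752) × (0.08361−0.2636) = (-12.34)×(-0.1800) = 2.221 kmol/m³.

2.22 kmol/m³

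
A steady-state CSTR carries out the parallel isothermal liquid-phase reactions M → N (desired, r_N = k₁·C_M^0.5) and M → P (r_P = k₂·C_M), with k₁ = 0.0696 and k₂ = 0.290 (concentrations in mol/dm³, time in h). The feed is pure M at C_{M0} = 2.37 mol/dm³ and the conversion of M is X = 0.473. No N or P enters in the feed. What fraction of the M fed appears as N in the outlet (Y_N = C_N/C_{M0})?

Exit C_M = C_{M0}(1−X) = 2.37×0.527 = 1.249 mol/dm³.
Rates in a CSTR are evaluated at the outlet concentration: r_N = 0.0696×1.249^0.5 = 0.07778, r_P = 0.290×1.249 = 0.3622.
Fraction of consumed M going to N: r_N/(r_N+r_P) = 0.1768.
C_N = 0.1768·C_{M0}·X = 0.1768×2.37×0.473 = 0.198 mol/dm³; Y_N = C_N/C_{M0} = 0.0836.

0.0836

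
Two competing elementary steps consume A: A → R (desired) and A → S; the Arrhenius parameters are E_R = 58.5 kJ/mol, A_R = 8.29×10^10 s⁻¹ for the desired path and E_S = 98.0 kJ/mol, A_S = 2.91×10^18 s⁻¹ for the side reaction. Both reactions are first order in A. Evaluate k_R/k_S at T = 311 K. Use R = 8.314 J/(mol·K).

Since both paths have the same order in A, the concentration cancels and S_{R/S} = k_R/k_S = (A_R/A_S)·exp[(E_S−E_R)/(RT)].
(E_S−E_R)/(RT) = (98.0−58.5)×10³/(8.314×311) = 39500/2586 = 15.28.
k_R/k_S = (8.29×10^10/2.91×10^18)·exp(15.28) = 2.849×10^-8 × 4.311×10^6 = 0.123.
Since E_R < E_S, lowering the temperature improves selectivity toward R.

0.123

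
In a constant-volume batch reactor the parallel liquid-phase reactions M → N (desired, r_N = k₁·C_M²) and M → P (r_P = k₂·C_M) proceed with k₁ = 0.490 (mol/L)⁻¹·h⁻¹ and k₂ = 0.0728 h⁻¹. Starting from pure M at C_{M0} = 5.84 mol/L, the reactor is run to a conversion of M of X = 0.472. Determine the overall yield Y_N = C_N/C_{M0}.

C_M = C_{M0}(1−X) = 3.084 mol/L.
Along a PFR/batch, dC_P/dC_M = −r_P/(r_N+r_P) = −k₂/(k₂+k₁·C_M).
Integrating from C_{M0} to C_M: C_P = (0.0728/0.490)·ln[(0.0728+0.490·5.84)/(0.0728+0.490·3.08)] = 0.1486·ln(2.934/1.584) = 0.09163 mol/L.
Then C_N = (C_{M0}−C_M) − C_P = 2.756 − 0.09163 = 2.665 mol/L.
Y_N = C_N/C_{M0} = 2.665/5.84 = 0.456.

0.456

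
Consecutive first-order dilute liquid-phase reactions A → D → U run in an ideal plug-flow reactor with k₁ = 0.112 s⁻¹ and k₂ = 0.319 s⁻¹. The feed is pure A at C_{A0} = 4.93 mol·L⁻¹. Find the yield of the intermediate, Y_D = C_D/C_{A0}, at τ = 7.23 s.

Solving the coupled first-order balances gives C_D(τ) = [k₁/(k₂−k₁)]·C_{A0}·(e^(−k₁τ) − e^(−k₂τ)).
e^(−k₁τ) = e^(−0.112×7.23) = e^(−0.8098) = 0.4450; e^(−k₂τ) = e^(−2.306) = 0.09962.
C_D = 0.112×4.93/(0.319−0.112) × (0.4450−0.09962) = 2.667×0.3453 = 0.9212 mol·L⁻¹.
Y_D = C_D/C_{A0} = 0.9212/4.93 = 0.187.

0.187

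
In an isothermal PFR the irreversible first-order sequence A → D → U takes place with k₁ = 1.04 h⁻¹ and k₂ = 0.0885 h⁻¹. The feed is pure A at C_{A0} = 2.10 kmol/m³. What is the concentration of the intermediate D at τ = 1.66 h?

1.57 kmol/m³

For first-order series with pure A initially, C_D(τ) = k₁C_{A0}/(k₂−k₁)·(e^(−k₁τ) − e^(−k₂τ)).
e^(−k₁τ) = e^(−1.04×1.66) = e^(−1.726) = 0.1779; e^(−k₂τ) = e^(−0.1469) = 0.8634.
C_D = 1.04×2.10/(0.0885−1.04) × (0.1779−0.8634) = (-2.295)×(-0.6854) = 1.573 kmol/m³.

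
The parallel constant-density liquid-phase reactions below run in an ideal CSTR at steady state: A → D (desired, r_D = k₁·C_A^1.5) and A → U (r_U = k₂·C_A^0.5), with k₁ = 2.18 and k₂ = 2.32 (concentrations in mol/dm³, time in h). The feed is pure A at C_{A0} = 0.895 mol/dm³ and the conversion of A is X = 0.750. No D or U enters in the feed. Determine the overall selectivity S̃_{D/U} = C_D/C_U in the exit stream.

0.210

Exit C_A = C_{A0}(1−X) = 0.895×0.250 = 0.2238 mol/dm³.
Rates in a CSTR are evaluated at the outlet concentration: r_D = 2.18×0.2238^1.5 = 0.2307, r_U = 2.32×0.2238^0.5 = 1.097.
Overall selectivity = C_D/C_U = r_Dτ/(r_Uτ) = r_D/r_U = 0.210.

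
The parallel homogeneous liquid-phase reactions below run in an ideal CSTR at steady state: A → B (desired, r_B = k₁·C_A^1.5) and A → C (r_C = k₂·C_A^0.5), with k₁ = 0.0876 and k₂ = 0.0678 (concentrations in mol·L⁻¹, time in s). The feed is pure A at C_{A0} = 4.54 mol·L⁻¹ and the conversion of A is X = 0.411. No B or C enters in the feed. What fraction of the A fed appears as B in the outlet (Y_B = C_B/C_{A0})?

0.319

Exit C_A = C_{A0}(1−X) = 4.54×0.589 = 2.674 mol·L⁻¹.
In a CSTR the entire volume is at exit conditions, so r_B = 0.0876×2.674^1.5 = 0.3831 and r_C = 0.0678×2.674^0.5 = 0.1109.
Fraction of consumed A going to B: r_B/(r_B+r_C) = 0.7755.
C_B = 0.7755·C_{A0}·X = 0.7755×4.54×0.411 = 1.45 mol·L⁻¹; Y_B = C_B/C_{A0} = 0.319.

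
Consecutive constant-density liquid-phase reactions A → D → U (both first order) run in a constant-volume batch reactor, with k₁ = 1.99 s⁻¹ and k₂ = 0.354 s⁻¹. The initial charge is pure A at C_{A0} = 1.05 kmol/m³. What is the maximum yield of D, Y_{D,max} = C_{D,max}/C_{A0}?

0.688

For a first-order series the maximum intermediate yield is C_{D,max}/C_{A0} = (k₁/k₂)^[k₂/(k₂−k₁)].
= (1.99/0.354)^(0.354/(0.354−1.99)) = (5.621)^(-0.2164) = 0.6883.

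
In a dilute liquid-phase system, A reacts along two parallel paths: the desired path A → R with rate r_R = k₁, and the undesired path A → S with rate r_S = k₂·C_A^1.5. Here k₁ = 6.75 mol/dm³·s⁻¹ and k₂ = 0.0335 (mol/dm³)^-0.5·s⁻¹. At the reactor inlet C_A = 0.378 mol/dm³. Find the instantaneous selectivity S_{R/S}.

S_{R/S} = r_R/r_S = (k₁)/(k₂·C_A^1.5) = (k₁/k₂)·C_A^-1.5.
= (6.75) / (0.0335×0.3780^1.5) = 6.750/0.007785 = 867.
The undesired path is higher order in A, so low C_A (CSTR or dilute feed) favours R.

867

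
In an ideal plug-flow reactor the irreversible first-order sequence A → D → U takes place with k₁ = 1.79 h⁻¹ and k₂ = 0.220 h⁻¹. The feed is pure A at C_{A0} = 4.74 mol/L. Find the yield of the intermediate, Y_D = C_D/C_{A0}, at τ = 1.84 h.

0.718

Solving the coupled first-order balances gives C_D(τ) = [k₁/(k₂−k₁)]·C_{A0}·(e^(−k₁τ) − e^(−k₂τ)).
e^(−k₁τ) = e^(−1.79×1.84) = e^(−3.294) = 0.03712; e^(−k₂τ) = e^(−0.4048) = 0.6671.
C_D = 1.79×4.74/(0.220−1.79) × (0.03712−0.6671) = (-5.404)×(-0.6300) = 3.405 mol/L.
Y_D = C_D/C_{A0} = 3.405/4.74 = 0.718.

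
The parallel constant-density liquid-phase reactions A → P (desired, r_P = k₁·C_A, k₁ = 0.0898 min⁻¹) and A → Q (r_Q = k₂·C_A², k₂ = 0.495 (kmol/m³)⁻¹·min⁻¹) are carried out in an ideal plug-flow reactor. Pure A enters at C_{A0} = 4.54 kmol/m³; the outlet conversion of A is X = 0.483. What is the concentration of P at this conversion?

C_A = C_{A0}(1−X) = 2.347 kmol/m³.
Along a PFR/batch, dC_P/dC_A = −r_P/(r_P+r_Q) = −k₁/(k₁+k₂·C_A).
Integrating from C_{A0} to C_A: C_P = (0.0898/0.495)·ln[(0.0898+0.495·4.54)/(0.0898+0.495·2.35)] = 0.1814·ln(2.337/1.252) = 0.1133 kmol/m³.

0.113 kmol/m³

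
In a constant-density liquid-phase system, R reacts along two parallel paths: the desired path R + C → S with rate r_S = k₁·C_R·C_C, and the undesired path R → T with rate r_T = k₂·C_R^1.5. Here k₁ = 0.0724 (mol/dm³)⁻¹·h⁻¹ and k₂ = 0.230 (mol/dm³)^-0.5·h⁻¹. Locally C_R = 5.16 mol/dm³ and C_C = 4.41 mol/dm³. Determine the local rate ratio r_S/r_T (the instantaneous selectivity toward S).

S_{S/T} = r_S/r_T = (k₁·C_R·C_C)/(k₂·C_R^1.5) = (k₁/k₂)·C_R^-0.5·C_C.
= (0.0724×5.160×4.410) / (0.230×5.160^1.5) = 1.648/2.696 = 0.611.
The undesired path is higher order in R, so low C_R (CSTR or dilute feed) favours S.

0.611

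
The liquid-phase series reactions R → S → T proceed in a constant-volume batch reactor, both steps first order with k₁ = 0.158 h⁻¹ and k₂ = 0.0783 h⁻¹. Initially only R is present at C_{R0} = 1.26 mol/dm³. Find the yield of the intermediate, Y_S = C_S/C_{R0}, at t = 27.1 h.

Solving the coupled first-order balances gives C_S(t) = [k₁/(k₂−k₁)]·C_{R0}·(e^(−k₁t) − e^(−k₂t)).
e^(−k₁t) = e^(−0.158×27.1) = e^(−4.282) = 0.01382; e^(−k₂t) = e^(−2.122) = 0.1198.
C_S = 0.158×1.26/(0.0783−0.158) × (0.01382−0.1198) = (-2.498)×(-0.1060) = 0.2647 mol/dm³.
Y_S = C_S/C_{R0} = 0.2647/1.26 = 0.210.

0.210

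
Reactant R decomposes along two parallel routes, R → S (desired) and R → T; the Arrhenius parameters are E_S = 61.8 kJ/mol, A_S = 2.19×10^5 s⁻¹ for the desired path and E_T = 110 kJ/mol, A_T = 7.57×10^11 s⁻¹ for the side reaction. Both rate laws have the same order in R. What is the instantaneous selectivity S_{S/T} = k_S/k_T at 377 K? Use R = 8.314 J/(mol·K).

1.38

Since both paths have the same order in R, the concentration cancels and S_{S/T} = k_S/k_T = (A_S/A_T)·exp[(E_T−E_S)/(RT)].
(E_T−E_S)/(RT) = (110−61.8)×10³/(8.314×377) = 48200/3134 = 15.38.
k_S/k_T = (2.19×10^5/7.57×10^11)·exp(15.38) = 2.893×10^-7 × 4.770×10^6 = 1.38.
Since E_S < E_T, lowering the temperature improves selectivity toward S.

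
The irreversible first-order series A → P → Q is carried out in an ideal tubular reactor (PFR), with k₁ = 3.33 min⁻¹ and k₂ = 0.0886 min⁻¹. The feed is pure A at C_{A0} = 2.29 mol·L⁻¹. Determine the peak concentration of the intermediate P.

2.07 mol·L⁻¹

Evaluating C_P at τ_opt = ln(k₂/k₁)/(k₂−k₁) gives C_{P,max}/C_{A0} = (k₁/k₂)^[k₂/(k₂−k₁)].
= (3.33/0.0886)^(0.0886/(0.0886−3.33)) = (37.58)^(-0.02733) = 0.9056.
C_{P,max} = 0.9056×2.29 = 2.07 mol·L⁻¹.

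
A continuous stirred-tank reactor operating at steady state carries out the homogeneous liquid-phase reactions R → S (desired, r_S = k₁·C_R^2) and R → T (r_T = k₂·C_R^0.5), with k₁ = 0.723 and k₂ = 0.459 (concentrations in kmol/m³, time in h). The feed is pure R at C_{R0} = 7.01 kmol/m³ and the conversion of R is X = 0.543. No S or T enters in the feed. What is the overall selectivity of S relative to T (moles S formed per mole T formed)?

Exit C_R = C_{R0}(1−X) = 7.01×0.457 = 3.204 kmol/m³.
In a CSTR the entire volume is at exit conditions, so r_S = 0.723×3.204^2 = 7.420 and r_T = 0.459×3.204^0.5 = 0.8215.
Overall selectivity = C_S/C_T = r_Sτ/(r_Tτ) = r_S/r_T = 9.03.

9.03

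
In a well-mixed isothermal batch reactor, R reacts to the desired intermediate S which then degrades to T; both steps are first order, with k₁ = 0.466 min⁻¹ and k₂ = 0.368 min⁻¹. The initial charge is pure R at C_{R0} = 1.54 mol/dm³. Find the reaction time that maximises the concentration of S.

The intermediate peaks when r₁ = r₂, i.e. k₁e^(−k₁t) = k₂e^(−k₂t), giving t_opt = ln(k₂/k₁)/(k₂−k₁).
= ln(0.368/0.466)/(0.368−0.466) = ln(0.7897)/-0.09800 = -0.2361/-0.09800 = 2.41 min.

2.41 min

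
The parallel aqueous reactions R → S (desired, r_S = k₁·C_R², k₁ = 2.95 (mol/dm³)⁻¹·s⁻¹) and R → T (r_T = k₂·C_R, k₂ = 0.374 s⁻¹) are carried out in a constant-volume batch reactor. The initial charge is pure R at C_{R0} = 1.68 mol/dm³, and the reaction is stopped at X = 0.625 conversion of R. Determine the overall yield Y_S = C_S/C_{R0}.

0.559

C_R = C_{R0}(1−X) = 0.6300 mol/dm³.
Along a PFR/batch, dC_T/dC_R = −r_T/(r_S+r_T) = −k₂/(k₂+k₁·C_R).
Integrating from C_{R0} to C_R: C_T = (0.374/2.95)·ln[(0.374+2.95·1.68)/(0.374+2.95·0.630)] = 0.1268·ln(5.330/2.232) = 0.1103 mol/dm³.
Then C_S = (C_{R0}−C_R) − C_T = 1.050 − 0.1103 = 0.9397 mol/dm³.
Y_S = C_S/C_{R0} = 0.9397/1.68 = 0.559.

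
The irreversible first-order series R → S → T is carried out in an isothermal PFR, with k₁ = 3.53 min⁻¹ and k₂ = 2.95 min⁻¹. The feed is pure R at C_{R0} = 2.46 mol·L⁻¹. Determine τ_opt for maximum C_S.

0.309 min

The intermediate peaks when r₁ = r₂, i.e. k₁e^(−k₁τ) = k₂e^(−k₂τ), giving τ_opt = ln(k₂/k₁)/(k₂−k₁).
= ln(2.95/3.53)/(2.95−3.53) = ln(0.8357)/-0.5800 = -0.1795/-0.5800 = 0.309 min.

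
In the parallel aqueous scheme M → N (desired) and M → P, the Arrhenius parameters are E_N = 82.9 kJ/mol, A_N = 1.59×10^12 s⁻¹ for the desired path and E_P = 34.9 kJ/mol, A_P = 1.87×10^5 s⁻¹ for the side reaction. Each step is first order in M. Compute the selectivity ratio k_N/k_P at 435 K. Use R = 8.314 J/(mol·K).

14.6

Since both paths have the same order in M, the concentration cancels and S_{N/P} = k_N/k_P = (A_N/A_P)·exp[(E_P−E_N)/(RT)].
(E_P−E_N)/(RT) = (34.9−82.9)×10³/(8.314×435) = -48000/3617 = -13.27.
k_N/k_P = (1.59×10^12/1.87×10^5)·exp(-13.27) = 8.503×10^6 × 1.722×10^-6 = 14.6.
Since E_N > E_P, raising the temperature improves selectivity toward N.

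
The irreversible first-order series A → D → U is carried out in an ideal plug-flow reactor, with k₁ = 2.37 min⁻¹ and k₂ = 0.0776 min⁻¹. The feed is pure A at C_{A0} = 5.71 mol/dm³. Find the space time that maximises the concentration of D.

For first-order series the maximum of C_D occurs at τ_opt = ln(k₂/k₁)/(k₂−k₁).
= ln(0.0776/2.37)/(0.0776−2.37) = ln(0.03274)/-2.292 = -3.419/-2.292 = 1.49 min.

1.49 min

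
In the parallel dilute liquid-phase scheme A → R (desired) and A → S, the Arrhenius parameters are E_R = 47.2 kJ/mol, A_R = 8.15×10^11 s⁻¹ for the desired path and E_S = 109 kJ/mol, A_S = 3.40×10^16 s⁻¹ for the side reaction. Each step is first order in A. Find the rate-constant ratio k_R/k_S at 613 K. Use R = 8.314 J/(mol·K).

4.43

k_R/k_S = (A_R/A_S)·exp[−(E_R−E_S)/(RT)] = (A_R/A_S)·exp[(E_S−E_R)/(RT)].
(E_S−E_R)/(RT) = (109−47.2)×10³/(8.314×613) = 61800/5096 = 12.13.
k_R/k_S = (8.15×10^11/3.40×10^16)·exp(12.13) = 2.397×10^-5 × 1.846×10^5 = 4.43.
Since E_R < E_S, lowering the temperature improves selectivity toward R.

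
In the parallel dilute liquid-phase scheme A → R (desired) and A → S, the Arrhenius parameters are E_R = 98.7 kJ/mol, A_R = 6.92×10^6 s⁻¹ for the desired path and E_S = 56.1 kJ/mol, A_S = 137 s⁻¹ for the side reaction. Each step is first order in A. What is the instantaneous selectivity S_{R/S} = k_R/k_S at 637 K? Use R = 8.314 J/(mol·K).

16.2

k_R/k_S = (A_R/A_S)·exp[−(E_R−E_S)/(RT)] = (A_R/A_S)·exp[(E_S−E_R)/(RT)].
(E_S−E_R)/(RT) = (56.1−98.7)×10³/(8.314×637) = -42600/5296 = -8.044.
k_R/k_S = (6.92×10^6/137)·exp(-8.044) = 50511 × 3.211×10^-4 = 16.2.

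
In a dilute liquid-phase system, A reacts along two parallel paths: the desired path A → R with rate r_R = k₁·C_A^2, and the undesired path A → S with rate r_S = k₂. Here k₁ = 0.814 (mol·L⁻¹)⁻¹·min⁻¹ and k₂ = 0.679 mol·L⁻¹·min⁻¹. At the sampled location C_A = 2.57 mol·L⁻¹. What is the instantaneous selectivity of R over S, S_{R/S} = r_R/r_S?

7.92

S_{R/S} = r_R/r_S = (k₁·C_A^2)/(k₂) = (k₁/k₂)·C_A^2.
= (0.814×2.570^2) / (0.679) = 5.376/0.6790 = 7.92.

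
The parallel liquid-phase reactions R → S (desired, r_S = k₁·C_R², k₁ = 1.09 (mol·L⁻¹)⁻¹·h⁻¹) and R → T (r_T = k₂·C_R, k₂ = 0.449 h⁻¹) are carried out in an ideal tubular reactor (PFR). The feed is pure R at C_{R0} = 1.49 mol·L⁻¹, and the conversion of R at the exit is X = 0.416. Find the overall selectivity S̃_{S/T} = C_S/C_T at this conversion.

C_R = C_{R0}(1−X) = 0.8702 mol·L⁻¹.
Along a PFR/batch, dC_T/dC_R = −r_T/(r_S+r_T) = −k₂/(k₂+k₁·C_R).
Integrating from C_{R0} to C_R: C_T = (0.449/1.09)·ln[(0.449+1.09·1.49)/(0.449+1.09·0.870)] = 0.4119·ln(2.073/1.397) = 0.1625 mol·L⁻¹.
Then C_S = (C_{R0}−C_R) − C_T = 0.6198 − 0.1625 = 0.4574 mol·L⁻¹.
S̃_{S/T} = C_S/C_T = 0.4574/0.1625 = 2.82.

2.82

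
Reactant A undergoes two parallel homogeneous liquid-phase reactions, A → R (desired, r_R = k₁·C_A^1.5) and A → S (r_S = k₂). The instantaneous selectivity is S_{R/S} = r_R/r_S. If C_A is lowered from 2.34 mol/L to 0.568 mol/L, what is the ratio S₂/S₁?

S_{R/S} = (k₁/k₂)·C_A^1.5, so S₂/S₁ = (C_{A,2}/C_{A,1})^1.5.
= (0.568/2.34)^1.5 = (0.2427)^1.5 = 0.120.

0.120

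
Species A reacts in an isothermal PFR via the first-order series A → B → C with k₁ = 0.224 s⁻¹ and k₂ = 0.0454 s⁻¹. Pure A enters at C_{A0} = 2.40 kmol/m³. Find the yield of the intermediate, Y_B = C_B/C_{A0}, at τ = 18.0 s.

For first-order series with pure A initially, C_B(τ) = k₁C_{A0}/(k₂−k₁)·(e^(−k₁τ) − e^(−k₂τ)).
e^(−k₁τ) = e^(−0.224×18.0) = e^(−4.032) = 0.01774; e^(−k₂τ) = e^(−0.8172) = 0.4417.
C_B = 0.224×2.40/(0.0454−0.224) × (0.01774−0.4417) = (-3.010)×(-0.4239) = 1.276 kmol/m³.
Y_B = C_B/C_{A0} = 1.276/2.40 = 0.532.

0.532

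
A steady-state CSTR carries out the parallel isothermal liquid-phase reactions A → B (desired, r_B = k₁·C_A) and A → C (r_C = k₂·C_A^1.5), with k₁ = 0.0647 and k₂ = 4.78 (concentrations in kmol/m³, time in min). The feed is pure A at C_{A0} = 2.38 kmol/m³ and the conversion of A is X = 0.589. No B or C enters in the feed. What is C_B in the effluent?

Exit C_A = C_{A0}(1−X) = 2.38×0.411 = 0.9782 kmol/m³.
In a CSTR the entire volume is at exit conditions, so r_B = 0.0647×0.9782 = 0.06329 and r_C = 4.78×0.9782^1.5 = 4.624.
Fraction of consumed A going to B: r_B/(r_B+r_C) = 0.01350.
C_B = 0.01350·C_{A0}·X = 0.01350×2.38×0.589 = 0.0189 kmol/m³.

0.0189 kmol/m³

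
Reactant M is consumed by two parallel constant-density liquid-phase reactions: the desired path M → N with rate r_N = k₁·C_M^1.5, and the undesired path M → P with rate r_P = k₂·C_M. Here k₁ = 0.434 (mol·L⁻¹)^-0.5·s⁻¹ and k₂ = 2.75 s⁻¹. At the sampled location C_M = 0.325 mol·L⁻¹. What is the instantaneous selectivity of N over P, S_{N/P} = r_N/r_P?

S_{N/P} = r_N/r_P = (k₁·C_M^1.5)/(k₂·C_M) = (k₁/k₂)·C_M^0.5.
= (0.434×0.3250^1.5) / (2.75×0.3250) = 0.08041/0.8938 = 0.0900.

0.0900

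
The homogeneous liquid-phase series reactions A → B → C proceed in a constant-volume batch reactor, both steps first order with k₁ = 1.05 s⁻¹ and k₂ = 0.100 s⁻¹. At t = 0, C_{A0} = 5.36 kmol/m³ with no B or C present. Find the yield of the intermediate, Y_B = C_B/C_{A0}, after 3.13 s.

For first-order series with pure A initially, C_B(t) = k₁C_{A0}/(k₂−k₁)·(e^(−k₁t) − e^(−k₂t)).
e^(−k₁t) = e^(−1.05×3.13) = e^(−3.287) = 0.03738; e^(−k₂t) = e^(−0.3130) = 0.7312.
C_B = 1.05×5.36/(0.100−1.05) × (0.03738−0.7312) = (-5.924)×(-0.6939) = 4.111 kmol/m³.
Y_B = C_B/C_{A0} = 4.111/5.36 = 0.767.

0.767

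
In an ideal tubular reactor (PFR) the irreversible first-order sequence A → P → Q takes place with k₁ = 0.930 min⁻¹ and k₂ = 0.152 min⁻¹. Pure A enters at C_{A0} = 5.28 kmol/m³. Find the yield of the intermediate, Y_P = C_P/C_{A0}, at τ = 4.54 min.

For first-order series with pure A initially, C_P(τ) = k₁C_{A0}/(k₂−k₁)·(e^(−k₁τ) − e^(−k₂τ)).
e^(−k₁τ) = e^(−0.930×4.54) = e^(−4.222) = 0.01467; e^(−k₂τ) = e^(−0.6901) = 0.5015.
C_P = 0.930×5.28/(0.152−0.930) × (0.01467−0.5015) = (-6.312)×(-0.4869) = 3.073 kmol/m³.
Y_P = C_P/C_{A0} = 3.073/5.28 = 0.582.

0.582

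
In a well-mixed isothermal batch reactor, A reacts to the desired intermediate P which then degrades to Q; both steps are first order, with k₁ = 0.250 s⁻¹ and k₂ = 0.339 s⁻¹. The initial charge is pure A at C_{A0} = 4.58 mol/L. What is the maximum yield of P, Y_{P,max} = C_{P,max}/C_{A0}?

At the optimum, C_{P,max}/C_{A0} = (k₁/k₂)^[k₂/(k₂−k₁)].
= (0.250/0.339)^(0.339/(0.339−0.250)) = (0.7375)^(3.809) = 0.3135.

0.313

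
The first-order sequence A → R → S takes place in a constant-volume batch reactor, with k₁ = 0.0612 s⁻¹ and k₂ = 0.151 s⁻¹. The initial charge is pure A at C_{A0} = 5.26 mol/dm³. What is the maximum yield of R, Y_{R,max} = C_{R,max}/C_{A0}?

0.219

At the optimum, C_{R,max}/C_{A0} = (k₁/k₂)^[k₂/(k₂−k₁)].
= (0.0612/0.151)^(0.151/(0.151−0.0612)) = (0.4053)^(1.682) = 0.2190.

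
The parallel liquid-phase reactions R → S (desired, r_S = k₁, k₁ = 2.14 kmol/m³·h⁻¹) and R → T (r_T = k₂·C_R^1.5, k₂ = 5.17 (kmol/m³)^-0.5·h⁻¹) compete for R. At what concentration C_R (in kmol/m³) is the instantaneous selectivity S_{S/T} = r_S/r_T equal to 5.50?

S_{S/T} = (k₁/k₂)·C_R^-1.5 ⇒ C_R = (S·k₂/k₁)^(1/(-1.5)).
= (5.50×5.17/2.14)^(-0.6667) = (13.29)^(-0.6667) = 0.178 kmol/m³.

0.178 kmol/m³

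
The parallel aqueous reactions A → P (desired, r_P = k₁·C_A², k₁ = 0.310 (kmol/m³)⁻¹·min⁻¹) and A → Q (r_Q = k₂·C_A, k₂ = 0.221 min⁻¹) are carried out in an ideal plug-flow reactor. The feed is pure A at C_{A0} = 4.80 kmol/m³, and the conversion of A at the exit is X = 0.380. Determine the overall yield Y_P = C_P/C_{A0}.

0.320

C_A = C_{A0}(1−X) = 2.976 kmol/m³.
Along a PFR/batch, dC_Q/dC_A = −r_Q/(r_P+r_Q) = −k₂/(k₂+k₁·C_A).
Integrating from C_{A0} to C_A: C_Q = (0.221/0.310)·ln[(0.221+0.310·4.80)/(0.221+0.310·2.98)] = 0.7129·ln(1.709/1.144) = 0.2864 kmol/m³.
Then C_P = (C_{A0}−C_A) − C_Q = 1.824 − 0.2864 = 1.538 kmol/m³.
Y_P = C_P/C_{A0} = 1.538/4.80 = 0.320.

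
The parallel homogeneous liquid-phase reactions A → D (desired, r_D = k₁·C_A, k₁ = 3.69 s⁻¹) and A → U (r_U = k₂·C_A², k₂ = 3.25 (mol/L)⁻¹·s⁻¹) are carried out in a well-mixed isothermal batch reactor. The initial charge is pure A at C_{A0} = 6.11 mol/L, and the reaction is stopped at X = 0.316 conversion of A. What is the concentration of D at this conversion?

C_A = C_{A0}(1−X) = 4.179 mol/L.
Along a PFR/batch, dC_D/dC_A = −r_D/(r_D+r_U) = −k₁/(k₁+k₂·C_A).
Integrating from C_{A0} to C_A: C_D = (3.69/3.25)·ln[(3.69+3.25·6.11)/(3.69+3.25·4.18)] = 1.135·ln(23.55/17.27) = 0.3519 mol/L.

0.352 mol/L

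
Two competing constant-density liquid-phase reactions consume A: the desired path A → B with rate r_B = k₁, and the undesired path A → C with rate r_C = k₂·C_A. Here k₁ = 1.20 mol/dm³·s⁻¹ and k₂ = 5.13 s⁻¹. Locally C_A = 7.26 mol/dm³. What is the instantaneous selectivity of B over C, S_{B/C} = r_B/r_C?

0.0322

S_{B/C} = r_B/r_C = (k₁)/(k₂·C_A) = (k₁/k₂)·C_A⁻¹.
= (1.20) / (5.13×7.260) = 1.200/37.24 = 0.0322.
The undesired path is higher order in A, so low C_A (CSTR or dilute feed) favours B.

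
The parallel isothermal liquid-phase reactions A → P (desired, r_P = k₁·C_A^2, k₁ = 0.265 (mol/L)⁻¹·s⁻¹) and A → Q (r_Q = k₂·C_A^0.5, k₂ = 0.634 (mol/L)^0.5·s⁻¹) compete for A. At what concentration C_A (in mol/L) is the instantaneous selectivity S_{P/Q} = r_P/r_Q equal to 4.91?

S_{P/Q} = (k₁/k₂)·C_A^1.5 ⇒ C_A = (S·k₂/k₁)^(1/1.5).
= (4.91×0.634/0.265)^(0.6667) = (11.75)^(0.6667) = 5.17 mol/L.

5.17 mol/L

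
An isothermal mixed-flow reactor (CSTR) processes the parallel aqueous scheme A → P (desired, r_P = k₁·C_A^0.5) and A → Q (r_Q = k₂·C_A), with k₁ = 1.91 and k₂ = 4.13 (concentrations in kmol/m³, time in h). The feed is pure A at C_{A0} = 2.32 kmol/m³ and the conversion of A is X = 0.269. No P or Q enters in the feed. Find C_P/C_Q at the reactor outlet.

0.355

Exit C_A = C_{A0}(1−X) = 2.32×0.731 = 1.696 kmol/m³.
A CSTR operates uniformly at the exit composition, giving r_P = 2.487 and r_Q = 7.004 (each k·C_A^n at C_A = 1.696).
Overall selectivity = C_P/C_Q = r_Pτ/(r_Qτ) = r_P/r_Q = 0.355.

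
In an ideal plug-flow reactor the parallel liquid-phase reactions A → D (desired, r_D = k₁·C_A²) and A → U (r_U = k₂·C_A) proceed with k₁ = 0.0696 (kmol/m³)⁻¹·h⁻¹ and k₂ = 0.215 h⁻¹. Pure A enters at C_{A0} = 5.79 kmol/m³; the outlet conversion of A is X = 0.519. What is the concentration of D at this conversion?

1.73 kmol/m³

C_A = C_{A0}(1−X) = 2.785 kmol/m³.
Along a PFR/batch, dC_U/dC_A = −r_U/(r_D+r_U) = −k₂/(k₂+k₁·C_A).
Integrating from C_{A0} to C_A: C_U = (0.215/0.0696)·ln[(0.215+0.0696·5.79)/(0.215+0.0696·2.78)] = 3.089·ln(0.6180/0.4088) = 1.276 kmol/m³.
Then C_D = (C_{A0}−C_A) − C_U = 3.005 − 1.276 = 1.729 kmol/m³.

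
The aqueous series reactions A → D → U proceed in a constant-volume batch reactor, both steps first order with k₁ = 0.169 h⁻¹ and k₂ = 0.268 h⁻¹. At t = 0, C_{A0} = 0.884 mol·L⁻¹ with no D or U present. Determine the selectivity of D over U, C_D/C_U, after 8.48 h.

For first-order series with pure A initially, C_D(t) = k₁C_{A0}/(k₂−k₁)·(e^(−k₁t) − e^(−k₂t)).
e^(−k₁t) = e^(−0.169×8.48) = e^(−1.433) = 0.2386; e^(−k₂t) = e^(−2.273) = 0.1030.
C_D = 0.169×0.884/(0.268−0.169) × (0.2386−0.1030) = 1.509×0.1355 = 0.2045 mol·L⁻¹.
C_A = C_{A0}e^(−k₁t) = 0.2109 mol·L⁻¹, so C_U = C_{A0}−C_A−C_D = 0.4686 mol·L⁻¹; C_D/C_U = 0.436.

0.436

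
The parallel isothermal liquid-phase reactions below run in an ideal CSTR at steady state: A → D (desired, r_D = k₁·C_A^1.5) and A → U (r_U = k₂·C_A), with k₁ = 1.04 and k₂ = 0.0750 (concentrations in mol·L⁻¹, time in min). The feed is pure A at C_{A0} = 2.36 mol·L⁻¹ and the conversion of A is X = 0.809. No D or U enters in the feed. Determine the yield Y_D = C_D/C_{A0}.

0.731

Exit C_A = C_{A0}(1−X) = 2.36×0.191 = 0.4508 mol·L⁻¹.
In a CSTR the entire volume is at exit conditions, so r_D = 1.04×0.4508^1.5 = 0.3147 and r_U = 0.0750×0.4508 = 0.03381.
Fraction of consumed A going to D: r_D/(r_D+r_U) = 0.9030.
C_D = 0.9030·C_{A0}·X = 0.9030×2.36×0.809 = 1.72 mol·L⁻¹; Y_D = C_D/C_{A0} = 0.731.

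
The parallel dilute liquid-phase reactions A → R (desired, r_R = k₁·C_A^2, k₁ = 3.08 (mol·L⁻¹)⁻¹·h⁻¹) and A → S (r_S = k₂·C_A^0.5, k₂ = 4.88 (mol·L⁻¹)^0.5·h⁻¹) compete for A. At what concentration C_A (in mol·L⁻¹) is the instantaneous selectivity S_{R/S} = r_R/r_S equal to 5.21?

4.08 mol·L⁻¹

S_{R/S} = (k₁/k₂)·C_A^1.5 ⇒ C_A = (S·k₂/k₁)^(1/1.5).
= (5.21×4.88/3.08)^(0.6667) = (8.255)^(0.6667) = 4.08 mol·L⁻¹.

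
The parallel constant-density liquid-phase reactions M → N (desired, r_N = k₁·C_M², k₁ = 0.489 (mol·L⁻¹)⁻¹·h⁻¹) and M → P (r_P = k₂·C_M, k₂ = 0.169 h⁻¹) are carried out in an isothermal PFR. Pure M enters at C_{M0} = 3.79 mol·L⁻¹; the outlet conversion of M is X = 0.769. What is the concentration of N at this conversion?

C_M = C_{M0}(1−X) = 0.8755 mol·L⁻¹.
Along a PFR/batch, dC_P/dC_M = −r_P/(r_N+r_P) = −k₂/(k₂+k₁·C_M).
Integrating from C_{M0} to C_M: C_P = (0.169/0.489)·ln[(0.169+0.489·3.79)/(0.169+0.489·0.875)] = 0.3456·ln(2.022/0.5971) = 0.4216 mol·L⁻¹.
Then C_N = (C_{M0}−C_M) − C_P = 2.915 − 0.4216 = 2.493 mol·L⁻¹.

2.49 mol·L⁻¹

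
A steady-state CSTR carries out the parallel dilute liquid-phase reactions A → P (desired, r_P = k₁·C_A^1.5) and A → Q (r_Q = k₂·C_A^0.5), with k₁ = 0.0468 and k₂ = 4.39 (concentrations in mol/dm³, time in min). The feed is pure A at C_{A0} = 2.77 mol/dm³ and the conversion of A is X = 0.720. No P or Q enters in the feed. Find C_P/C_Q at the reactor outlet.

Exit C_A = C_{A0}(1−X) = 2.77×0.280 = 0.7756 mol/dm³.
In a CSTR the entire volume is at exit conditions, so r_P = 0.0468×0.7756^1.5 = 0.03197 and r_Q = 4.39×0.7756^0.5 = 3.866.
Overall selectivity = C_P/C_Q = r_Pτ/(r_Qτ) = r_P/r_Q = 0.00827.

0.00827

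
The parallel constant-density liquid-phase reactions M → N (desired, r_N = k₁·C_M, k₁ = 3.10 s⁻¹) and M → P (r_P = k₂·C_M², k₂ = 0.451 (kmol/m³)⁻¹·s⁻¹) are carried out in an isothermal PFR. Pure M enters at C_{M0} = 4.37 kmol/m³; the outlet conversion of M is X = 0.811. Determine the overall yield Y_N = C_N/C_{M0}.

C_M = C_{M0}(1−X) = 0.8259 kmol/m³.
Along a PFR/batch, dC_N/dC_M = −r_N/(r_N+r_P) = −k₁/(k₁+k₂·C_M).
Integrating from C_{M0} to C_M: C_N = (3.10/0.451)·ln[(3.10+0.451·4.37)/(3.10+0.451·0.826)] = 6.874·ln(5.071/3.472) = 2.603 kmol/m³.
Y_N = C_N/C_{M0} = 2.603/4.37 = 0.596.

0.596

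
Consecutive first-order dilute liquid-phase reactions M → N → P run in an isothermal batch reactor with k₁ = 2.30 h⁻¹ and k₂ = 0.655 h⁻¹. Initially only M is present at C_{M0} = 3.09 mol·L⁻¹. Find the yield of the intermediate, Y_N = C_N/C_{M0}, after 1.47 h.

For first-order series with pure M initially, C_N(t) = k₁C_{M0}/(k₂−k₁)·(e^(−k₁t) − e^(−k₂t)).
e^(−k₁t) = e^(−2.30×1.47) = e^(−3.381) = 0.03401; e^(−k₂t) = e^(−0.9628) = 0.3818.
C_N = 2.30×3.09/(0.655−2.30) × (0.03401−0.3818) = (-4.320)×(-0.3478) = 1.503 mol·L⁻¹.
Y_N = C_N/C_{M0} = 1.503/3.09 = 0.486.

0.486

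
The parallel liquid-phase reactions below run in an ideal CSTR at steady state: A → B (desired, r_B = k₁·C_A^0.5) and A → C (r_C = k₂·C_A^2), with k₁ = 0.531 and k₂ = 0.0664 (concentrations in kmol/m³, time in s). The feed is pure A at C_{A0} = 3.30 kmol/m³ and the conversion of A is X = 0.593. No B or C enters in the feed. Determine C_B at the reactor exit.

1.64 kmol/m³

Exit C_A = C_{A0}(1−X) = 3.30×0.407 = 1.343 kmol/m³.
Rates in a CSTR are evaluated at the outlet concentration: r_B = 0.531×1.343^0.5 = 0.6154, r_C = 0.0664×1.343^2 = 0.1198.
Fraction of consumed A going to B: r_B/(r_B+r_C) = 0.8371.
C_B = 0.8371·C_{A0}·X = 0.8371×3.30×0.593 = 1.64 kmol/m³.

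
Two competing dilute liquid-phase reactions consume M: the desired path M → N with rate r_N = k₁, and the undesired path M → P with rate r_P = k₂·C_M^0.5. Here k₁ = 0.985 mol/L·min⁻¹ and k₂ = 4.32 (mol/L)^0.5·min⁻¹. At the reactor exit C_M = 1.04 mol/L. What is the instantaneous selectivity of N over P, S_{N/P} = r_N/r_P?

0.224

S_{N/P} = r_N/r_P = (k₁)/(k₂·C_M^0.5) = (k₁/k₂)·C_M^-0.5.
= (0.985) / (4.32×1.040^0.5) = 0.9850/4.406 = 0.224.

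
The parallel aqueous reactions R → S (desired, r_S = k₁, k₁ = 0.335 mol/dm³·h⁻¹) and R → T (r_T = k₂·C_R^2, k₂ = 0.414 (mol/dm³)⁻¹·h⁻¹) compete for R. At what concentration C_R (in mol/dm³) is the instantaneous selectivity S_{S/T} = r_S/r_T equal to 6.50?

0.353 mol/dm³

S_{S/T} = (k₁/k₂)·C_R^-2 ⇒ C_R = (S·k₂/k₁)^(-0.5).
= (6.50×0.414/0.335)^(-0.5) = (8.033)^(-0.5) = 0.353 mol/dm³.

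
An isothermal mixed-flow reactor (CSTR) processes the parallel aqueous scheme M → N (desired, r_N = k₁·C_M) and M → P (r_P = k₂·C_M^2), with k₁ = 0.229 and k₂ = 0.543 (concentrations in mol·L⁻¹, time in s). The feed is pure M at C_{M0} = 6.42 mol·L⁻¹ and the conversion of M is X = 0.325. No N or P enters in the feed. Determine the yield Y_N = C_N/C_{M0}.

Exit C_M = C_{M0}(1−X) = 6.42×0.675 = 4.333 mol·L⁻¹.
A CSTR operates uniformly at the exit composition, giving r_N = 0.9924 and r_P = 10.20 (each k·C_M^n at C_M = 4.333).
Fraction of consumed M going to N: r_N/(r_N+r_P) = 0.08869.
C_N = 0.08869·C_{M0}·X = 0.08869×6.42×0.325 = 0.185 mol·L⁻¹; Y_N = C_N/C_{M0} = 0.0288.

0.0288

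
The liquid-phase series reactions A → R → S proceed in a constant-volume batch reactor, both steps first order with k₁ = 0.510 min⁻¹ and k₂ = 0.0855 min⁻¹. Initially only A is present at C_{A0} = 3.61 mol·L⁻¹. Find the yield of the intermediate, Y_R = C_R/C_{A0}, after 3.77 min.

The intermediate concentration in a first-order A→B→C sequence is C_R = k₁C_{A0}(e^(−k₁t) − e^(−k₂t))/(k₂−k₁).
e^(−k₁t) = e^(−0.510×3.77) = e^(−1.923) = 0.1462; e^(−k₂t) = e^(−0.3223) = 0.7245.
C_R = 0.510×3.61/(0.0855−0.510) × (0.1462−0.7245) = (-4.337)×(-0.5782) = 2.508 mol·L⁻¹.
Y_R = C_R/C_{A0} = 2.508/3.61 = 0.695.

0.695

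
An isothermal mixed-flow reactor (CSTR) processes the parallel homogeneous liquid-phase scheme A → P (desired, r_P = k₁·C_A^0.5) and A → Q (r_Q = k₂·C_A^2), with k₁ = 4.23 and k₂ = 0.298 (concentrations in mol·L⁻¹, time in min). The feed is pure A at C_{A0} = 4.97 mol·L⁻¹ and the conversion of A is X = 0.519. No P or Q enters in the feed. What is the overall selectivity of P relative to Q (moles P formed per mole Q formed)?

3.84

Exit C_A = C_{A0}(1−X) = 4.97×0.481 = 2.391 mol·L⁻¹.
Rates in a CSTR are evaluated at the outlet concentration: r_P = 4.23×2.391^0.5 = 6.540, r_Q = 0.298×2.391^2 = 1.703.
Overall selectivity = C_P/C_Q = r_Pτ/(r_Qτ) = r_P/r_Q = 3.84.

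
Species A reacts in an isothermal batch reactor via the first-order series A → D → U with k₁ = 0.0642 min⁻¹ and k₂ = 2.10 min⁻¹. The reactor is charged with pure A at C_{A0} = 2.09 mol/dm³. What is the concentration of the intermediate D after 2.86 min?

For first-order series with pure A initially, C_D(t) = k₁C_{A0}/(k₂−k₁)·(e^(−k₁t) − e^(−k₂t)).
e^(−k₁t) = e^(−0.0642×2.86) = e^(−0.1836) = 0.8323; e^(−k₂t) = e^(−6.006) = 0.002464.
C_D = 0.0642×2.09/(2.10−0.0642) × (0.8323−0.002464) = 0.06591×0.8298 = 0.05469 mol/dm³.

0.0547 mol/dm³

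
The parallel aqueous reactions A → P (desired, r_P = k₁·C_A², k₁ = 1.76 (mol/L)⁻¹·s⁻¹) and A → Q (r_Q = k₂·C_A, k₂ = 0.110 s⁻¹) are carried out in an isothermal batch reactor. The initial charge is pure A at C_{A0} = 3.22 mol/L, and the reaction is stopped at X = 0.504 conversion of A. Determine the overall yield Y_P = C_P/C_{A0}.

0.491

C_A = C_{A0}(1−X) = 1.597 mol/L.
Along a PFR/batch, dC_Q/dC_A = −r_Q/(r_P+r_Q) = −k₂/(k₂+k₁·C_A).
Integrating from C_{A0} to C_A: C_Q = (0.110/1.76)·ln[(0.110+1.76·3.22)/(0.110+1.76·1.60)] = 0.06250·ln(5.777/2.921) = 0.04263 mol/L.
Then C_P = (C_{A0}−C_A) − C_Q = 1.623 − 0.04263 = 1.580 mol/L.
Y_P = C_P/C_{A0} = 1.580/3.22 = 0.491.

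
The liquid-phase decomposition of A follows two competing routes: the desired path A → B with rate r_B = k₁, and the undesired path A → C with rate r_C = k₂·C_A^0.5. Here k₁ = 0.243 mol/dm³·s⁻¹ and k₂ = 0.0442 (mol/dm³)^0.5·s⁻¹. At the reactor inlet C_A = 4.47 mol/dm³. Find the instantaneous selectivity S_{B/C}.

S_{B/C} = r_B/r_C = (k₁)/(k₂·C_A^0.5) = (k₁/k₂)·C_A^-0.5.
= (0.243) / (0.0442×4.470^0.5) = 0.2430/0.09345 = 2.60.
The undesired path is higher order in A, so low C_A (CSTR or dilute feed) favours B.

2.60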